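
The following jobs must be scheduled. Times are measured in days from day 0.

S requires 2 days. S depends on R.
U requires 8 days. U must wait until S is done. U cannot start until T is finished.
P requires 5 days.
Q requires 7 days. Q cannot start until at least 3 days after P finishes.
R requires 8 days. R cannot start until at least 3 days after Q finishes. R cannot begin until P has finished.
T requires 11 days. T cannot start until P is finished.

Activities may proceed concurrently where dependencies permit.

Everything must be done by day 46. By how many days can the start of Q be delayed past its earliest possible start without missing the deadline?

P can start immediately at day 0; it finishes at day 5.
Q waits on P (finishes day 5, plus 3-day gap → day 8), so it starts at day 8 and finishes at 8 + 7 = day 15.

Working backward from the deadline:
U has no dependents, so it just needs to finish by day 46. Starting by 46 − 8 = day 38 achieves that.
S has to be done before U (must start by day 38). That means finishing by day 38, i.e. starting by 38 − 2 = day 36.
R feeds into S (must start by day 36); so R must finish by day 36 and therefore start by day 28.
Q feeds into R (must start by day 28, minus 3-day gap → day 25); so Q must finish by day 25 and therefore start by day 18.
So Q can start as early as day 8 and as late as day 18, giving 18 − 8 = 10 days of slack.

10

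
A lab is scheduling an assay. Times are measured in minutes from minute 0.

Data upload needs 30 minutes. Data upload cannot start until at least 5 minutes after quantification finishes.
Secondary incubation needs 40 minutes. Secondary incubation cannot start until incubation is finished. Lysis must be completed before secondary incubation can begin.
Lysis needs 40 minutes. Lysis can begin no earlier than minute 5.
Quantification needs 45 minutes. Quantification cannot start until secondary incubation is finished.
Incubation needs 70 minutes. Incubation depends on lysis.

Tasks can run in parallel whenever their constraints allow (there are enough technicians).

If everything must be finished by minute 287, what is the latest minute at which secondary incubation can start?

Data upload has no dependents, so it just needs to finish by minute 287. Starting by 287 − 30 = minute 257 achieves that.
Since data upload (must start by minute 257, minus 5-minute gap → minute 252) depends on it, quantification must finish by minute 252. Backing off its 45-minute duration gives a latest start of minute 207.
Secondary incubation has to be done before quantification (must start by minute 207). That means finishing by minute 207, i.e. starting by 207 − 40 = minute 167.

167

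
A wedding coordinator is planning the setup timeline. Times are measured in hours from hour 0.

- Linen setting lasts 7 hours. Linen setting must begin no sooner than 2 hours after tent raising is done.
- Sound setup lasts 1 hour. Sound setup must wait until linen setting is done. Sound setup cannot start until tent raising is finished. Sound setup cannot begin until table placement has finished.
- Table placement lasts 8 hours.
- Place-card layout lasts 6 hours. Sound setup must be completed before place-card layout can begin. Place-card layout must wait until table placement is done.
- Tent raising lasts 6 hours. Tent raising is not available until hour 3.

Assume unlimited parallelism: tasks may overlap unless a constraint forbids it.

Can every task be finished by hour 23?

Table placement can start immediately at hour 0; it finishes at hour 8.
Tent raising cannot begin until its own release at hour 3. It runs from hour 3 to 3 + 6 = hour 9.
Linen setting waits on tent raising (finishes hour 9, plus 2-hour gap → hour 11), so it starts at hour 11 and finishes at 11 + 7 = hour 18.
For sound setup: linen setting (finishes hour 18); tent raising (finishes hour 9); table placement (finishes hour 8). Taking the maximum gives a start of hour 18, and it finishes at 18 + 1 = hour 19.
Place-card layout cannot start until sound setup (finishes hour 19); table placement (finishes hour 8). The controlling bound is hour 19, so place-card layout finishes at 19 + 6 = hour 25.
The earliest everything can be done is hour 25, which is after the deadline of 23, so it is not possible.

No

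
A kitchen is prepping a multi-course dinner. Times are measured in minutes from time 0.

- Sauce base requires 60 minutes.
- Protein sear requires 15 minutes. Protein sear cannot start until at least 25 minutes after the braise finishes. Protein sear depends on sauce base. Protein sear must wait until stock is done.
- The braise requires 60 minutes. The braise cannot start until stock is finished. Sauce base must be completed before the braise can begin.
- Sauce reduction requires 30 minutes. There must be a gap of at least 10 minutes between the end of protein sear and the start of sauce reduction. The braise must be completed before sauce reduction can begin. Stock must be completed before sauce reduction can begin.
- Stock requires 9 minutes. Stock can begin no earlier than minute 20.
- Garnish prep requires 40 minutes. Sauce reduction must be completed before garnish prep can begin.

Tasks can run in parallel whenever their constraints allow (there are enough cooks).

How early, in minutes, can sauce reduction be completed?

Sauce base has no prerequisites, so it starts at minute 0 and finishes at minute 60.
After its own release at minute 20, stock can start at minute 20 and finishes at minute 29.
The braise needs all of stock (finishes minute 29); sauce base (finishes minute 60). That puts its earliest start at minute 60; it finishes at 60 + 60 = minute 120.
Protein sear has to wait for the braise (finishes minute 120, plus 25-minute gap → minute 145); sauce base (finishes minute 60); stock (finishes minute 29). The latest of these is minute 145, so protein sear runs minute 145 to 145 + 15 = minute 160.
Sauce reduction needs all of protein sear (finishes minute 160, plus 10-minute gap → minute 170); the braise (finishes minute 120); stock (finishes minute 29). That puts its earliest start at minute 170; it finishes at 170 + 30 = minute 200.

200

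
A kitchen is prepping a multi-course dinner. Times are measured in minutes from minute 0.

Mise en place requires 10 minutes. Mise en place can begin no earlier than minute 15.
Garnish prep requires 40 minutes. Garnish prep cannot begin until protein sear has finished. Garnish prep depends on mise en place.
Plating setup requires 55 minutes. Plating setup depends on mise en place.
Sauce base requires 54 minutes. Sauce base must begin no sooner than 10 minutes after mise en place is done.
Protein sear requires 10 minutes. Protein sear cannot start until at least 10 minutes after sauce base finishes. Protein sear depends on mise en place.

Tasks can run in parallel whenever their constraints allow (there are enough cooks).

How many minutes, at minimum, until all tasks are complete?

149

Mise en place cannot begin until its own release at minute 15. It runs from minute 15 to 15 + 10 = minute 25.
After mise en place (finishes minute 25), plating setup can start at minute 25 and finishes at minute 80.
Sauce base waits on mise en place (finishes minute 25, plus 10-minute gap → minute 35), so it starts at minute 35 and finishes at 35 + 54 = minute 89.
Protein sear has to wait for sauce base (finishes minute 89, plus 10-minute gap → minute 99); mise en place (finishes minute 25). The latest of these is minute 99, so protein sear runs minute 99 to 99 + 10 = minute 109.
Garnish prep needs all of protein sear (finishes minute 109); mise en place (finishes minute 25). That puts its earliest start at minute 109; it finishes at 109 + 40 = minute 149.
All tasks are finished once the last one completes. Finish times: Mise en place at 25, Sauce base at 89, Protein sear at 109, Plating setup at 80, Garnish prep at 149. The latest is minute 149.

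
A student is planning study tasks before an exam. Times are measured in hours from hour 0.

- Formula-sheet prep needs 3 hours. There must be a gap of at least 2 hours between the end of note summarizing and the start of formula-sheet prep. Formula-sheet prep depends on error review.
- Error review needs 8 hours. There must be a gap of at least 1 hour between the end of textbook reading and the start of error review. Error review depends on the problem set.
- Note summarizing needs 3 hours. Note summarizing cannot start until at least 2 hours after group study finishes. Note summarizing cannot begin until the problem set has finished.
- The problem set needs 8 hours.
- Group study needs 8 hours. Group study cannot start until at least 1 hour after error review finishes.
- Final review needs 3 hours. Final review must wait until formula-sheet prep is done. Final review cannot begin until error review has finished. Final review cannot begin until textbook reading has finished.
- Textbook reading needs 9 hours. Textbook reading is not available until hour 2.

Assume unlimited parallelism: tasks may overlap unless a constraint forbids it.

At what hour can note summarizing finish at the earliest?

34

The problem set has no prerequisites, so it starts at hour 0 and finishes at hour 8.
Textbook reading cannot begin until its own release at hour 2. It runs from hour 2 to 2 + 9 = hour 11.
Error review has to wait for textbook reading (finishes hour 11, plus 1-hour gap → hour 12); the problem set (finishes hour 8). The latest of these is hour 12, so error review runs hour 12 to 12 + 8 = hour 20.
Group study cannot begin until error review (finishes hour 20, plus 1-hour gap → hour 21). It runs from hour 21 to 21 + 8 = hour 29.
For note summarizing: group study (finishes hour 29, plus 2-hour gap → hour 31); the problem set (finishes hour 8). Taking the maximum gives a start of hour 31, and it finishes at 31 + 3 = hour 34.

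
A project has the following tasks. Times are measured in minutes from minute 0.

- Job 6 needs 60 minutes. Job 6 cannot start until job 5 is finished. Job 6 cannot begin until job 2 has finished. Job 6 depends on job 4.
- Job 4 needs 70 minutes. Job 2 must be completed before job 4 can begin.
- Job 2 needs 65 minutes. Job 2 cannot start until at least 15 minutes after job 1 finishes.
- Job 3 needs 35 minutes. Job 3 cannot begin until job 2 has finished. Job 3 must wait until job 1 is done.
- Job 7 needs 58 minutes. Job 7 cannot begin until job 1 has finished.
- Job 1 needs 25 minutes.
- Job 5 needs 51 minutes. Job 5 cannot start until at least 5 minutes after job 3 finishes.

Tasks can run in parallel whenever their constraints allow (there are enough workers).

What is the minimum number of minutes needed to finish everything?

256

Job 1 can start immediately at minute 0; it finishes at minute 25.
After job 1 (finishes minute 25), job 7 can start at minute 25 and finishes at minute 83.
After job 1 (finishes minute 25, plus 15-minute gap → minute 40), job 2 can start at minute 40 and finishes at minute 105.
After job 2 (finishes minute 105), job 4 can start at minute 105 and finishes at minute 175.
Job 3 has to wait for job 2 (finishes minute 105); job 1 (finishes minute 25). The latest of these is minute 105, so job 3 runs minute 105 to 105 + 35 = minute 140.
Job 5 waits on job 3 (finishes minute 140, plus 5-minute gap → minute 145), so it starts at minute 145 and finishes at 145 + 51 = minute 196.
For job 6: job 5 (finishes minute 196); job 2 (finishes minute 105); job 4 (finishes minute 175). Taking the maximum gives a start of minute 196, and it finishes at 196 + 60 = minute 256.
All tasks are finished once the last one completes. Finish times: Job 1 at 25, Job 2 at 105, Job 3 at 140, Job 4 at 175, Job 5 at 196, Job 6 at 256, Job 7 at 83. The latest is minute 256.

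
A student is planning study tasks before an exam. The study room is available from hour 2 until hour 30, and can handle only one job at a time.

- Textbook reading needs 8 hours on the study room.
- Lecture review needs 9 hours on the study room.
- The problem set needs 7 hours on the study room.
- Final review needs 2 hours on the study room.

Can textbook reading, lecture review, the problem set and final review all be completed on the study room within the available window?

Yes

The study room window is 30 − 2 = 28 hours.
Running back to back, the jobs need 8 + 9 + 7 + 2 = 26 hours on the study room.
Since 26 ≤ 28, they fit within the window.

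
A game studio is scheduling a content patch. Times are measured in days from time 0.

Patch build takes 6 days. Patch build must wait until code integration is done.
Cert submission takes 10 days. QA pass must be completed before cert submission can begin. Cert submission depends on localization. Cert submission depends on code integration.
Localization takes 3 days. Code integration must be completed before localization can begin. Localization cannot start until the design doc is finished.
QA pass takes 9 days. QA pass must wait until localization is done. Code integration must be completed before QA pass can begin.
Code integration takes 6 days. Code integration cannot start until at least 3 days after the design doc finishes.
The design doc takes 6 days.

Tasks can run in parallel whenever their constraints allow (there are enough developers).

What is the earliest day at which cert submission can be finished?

37

The design doc can start immediately at day 0; it finishes at day 6.
Code integration waits on the design doc (finishes day 6, plus 3-day gap → day 9), so it starts at day 9 and finishes at 9 + 6 = day 15.
Localization has to wait for code integration (finishes day 15); the design doc (finishes day 6). The latest of these is day 15, so localization runs day 15 to 15 + 3 = day 18.
For QA pass: localization (finishes day 18); code integration (finishes day 15). Taking the maximum gives a start of day 18, and it finishes at 18 + 9 = day 27.
Cert submission cannot start until QA pass (finishes day 27); localization (finishes day 18); code integration (finishes day 15). The controlling bound is day 27, so cert submission finishes at 27 + 10 = day 37.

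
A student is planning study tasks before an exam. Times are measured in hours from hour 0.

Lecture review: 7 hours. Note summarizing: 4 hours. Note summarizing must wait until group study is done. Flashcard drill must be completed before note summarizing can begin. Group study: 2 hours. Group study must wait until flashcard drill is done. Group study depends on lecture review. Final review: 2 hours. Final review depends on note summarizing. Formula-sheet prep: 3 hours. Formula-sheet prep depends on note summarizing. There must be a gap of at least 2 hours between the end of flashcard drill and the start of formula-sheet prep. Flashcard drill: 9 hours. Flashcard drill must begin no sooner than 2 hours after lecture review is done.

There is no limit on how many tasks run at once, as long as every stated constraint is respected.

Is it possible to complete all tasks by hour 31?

Lecture review can start immediately at hour 0; it finishes at hour 7.
Flashcard drill cannot begin until lecture review (finishes hour 7, plus 2-hour gap → hour 9). It runs from hour 9 to 9 + 9 = hour 18.
Group study cannot start until flashcard drill (finishes hour 18); lecture review (finishes hour 7). The controlling bound is hour 18, so group study finishes at 18 + 2 = hour 20.
Note summarizing needs all of group study (finishes hour 20); flashcard drill (finishes hour 18). That puts its earliest start at hour 20; it finishes at 20 + 4 = hour 24.
After note summarizing (finishes hour 24), final review can start at hour 24 and finishes at hour 26.
Formula-sheet prep needs all of note summarizing (finishes hour 24); flashcard drill (finishes hour 18, plus 2-hour gap → hour 20). That puts its earliest start at hour 24; it finishes at 24 + 3 = hour 27.
Every task is finished by hour 27, which is no later than the deadline of 31, so the schedule is feasible.

Yes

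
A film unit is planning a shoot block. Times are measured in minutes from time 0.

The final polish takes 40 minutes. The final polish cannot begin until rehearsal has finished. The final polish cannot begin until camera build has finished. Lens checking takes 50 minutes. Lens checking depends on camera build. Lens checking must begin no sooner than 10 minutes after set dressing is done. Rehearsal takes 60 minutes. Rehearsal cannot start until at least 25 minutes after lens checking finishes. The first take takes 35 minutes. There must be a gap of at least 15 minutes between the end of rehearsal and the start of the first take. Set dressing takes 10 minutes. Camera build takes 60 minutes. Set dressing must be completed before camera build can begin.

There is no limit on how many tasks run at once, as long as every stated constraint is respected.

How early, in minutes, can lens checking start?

Set dressing has no prerequisites, so it starts at minute 0 and finishes at minute 10.
Camera build cannot begin until set dressing (finishes minute 10). It runs from minute 10 to 10 + 60 = minute 70.
Lens checking waits on camera build (finishes minute 70); set dressing (finishes minute 10, plus 10-minute gap → minute 20). The latest of these is minute 70, which is the earliest lens checking can start.

70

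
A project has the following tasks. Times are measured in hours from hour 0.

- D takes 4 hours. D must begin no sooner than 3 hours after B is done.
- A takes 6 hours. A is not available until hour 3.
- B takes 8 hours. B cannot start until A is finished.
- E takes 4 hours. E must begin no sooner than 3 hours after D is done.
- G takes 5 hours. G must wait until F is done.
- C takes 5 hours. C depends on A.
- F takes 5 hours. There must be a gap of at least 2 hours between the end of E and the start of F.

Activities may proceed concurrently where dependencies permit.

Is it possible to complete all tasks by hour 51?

Yes

A cannot begin until its own release at hour 3. It runs from hour 3 to 3 + 6 = hour 9.
After A (finishes hour 9), C can start at hour 9 and finishes at hour 14.
B cannot begin until A (finishes hour 9). It runs from hour 9 to 9 + 8 = hour 17.
D waits on B (finishes hour 17, plus 3-hour gap → hour 20), so it starts at hour 20 and finishes at 20 + 4 = hour 24.
After D (finishes hour 24, plus 3-hour gap → hour 27), E can start at hour 27 and finishes at hour 31.
After E (finishes hour 31, plus 2-hour gap → hour 33), F can start at hour 33 and finishes at hour 38.
G waits on F (finishes hour 38), so it starts at hour 38 and finishes at 38 + 5 = hour 43.
Every task is finished by hour 43, which is no later than the deadline of 51, so the schedule is feasible.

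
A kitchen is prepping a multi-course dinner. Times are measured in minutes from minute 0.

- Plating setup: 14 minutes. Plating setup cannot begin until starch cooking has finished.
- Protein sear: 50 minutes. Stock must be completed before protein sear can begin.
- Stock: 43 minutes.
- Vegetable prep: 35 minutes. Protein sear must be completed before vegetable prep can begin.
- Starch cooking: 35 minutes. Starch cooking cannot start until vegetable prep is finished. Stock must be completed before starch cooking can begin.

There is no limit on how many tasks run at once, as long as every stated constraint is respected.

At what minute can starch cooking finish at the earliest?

Stock has no prerequisites, so it starts at minute 0 and finishes at minute 43.
Protein sear waits on stock (finishes minute 43), so it starts at minute 43 and finishes at 43 + 50 = minute 93.
Vegetable prep waits on protein sear (finishes minute 93), so it starts at minute 93 and finishes at 93 + 35 = minute 128.
Starch cooking needs all of vegetable prep (finishes minute 128); stock (finishes minute 43). That puts its earliest start at minute 128; it finishes at 128 + 35 = minute 163.

163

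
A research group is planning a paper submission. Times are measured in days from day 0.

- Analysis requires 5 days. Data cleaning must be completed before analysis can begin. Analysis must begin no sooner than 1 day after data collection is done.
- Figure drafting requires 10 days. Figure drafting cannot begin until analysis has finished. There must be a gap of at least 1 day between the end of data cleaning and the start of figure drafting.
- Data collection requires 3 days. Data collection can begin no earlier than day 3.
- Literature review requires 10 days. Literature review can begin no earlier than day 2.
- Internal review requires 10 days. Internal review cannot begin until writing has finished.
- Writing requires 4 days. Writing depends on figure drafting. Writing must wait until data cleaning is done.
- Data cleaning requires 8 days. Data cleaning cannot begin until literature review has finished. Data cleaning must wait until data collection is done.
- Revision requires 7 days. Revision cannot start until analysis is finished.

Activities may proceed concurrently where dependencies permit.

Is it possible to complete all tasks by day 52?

Yes

Data collection waits on its own release at day 3, so it starts at day 3 and finishes at 3 + 3 = day 6.
Literature review waits on its own release at day 2, so it starts at day 2 and finishes at 2 + 10 = day 12.
Data cleaning cannot start until literature review (finishes day 12); data collection (finishes day 6). The controlling bound is day 12, so data cleaning finishes at 12 + 8 = day 20.
Analysis needs all of data cleaning (finishes day 20); data collection (finishes day 6, plus 1-day gap → day 7). That puts its earliest start at day 20; it finishes at 20 + 5 = day 25.
Revision waits on analysis (finishes day 25), so it starts at day 25 and finishes at 25 + 7 = day 32.
Figure drafting has to wait for analysis (finishes day 25); data cleaning (finishes day 20, plus 1-day gap → day 21). The latest of these is day 25, so figure drafting runs day 25 to 25 + 10 = day 35.
For writing: figure drafting (finishes day 35); data cleaning (finishes day 20). Taking the maximum gives a start of day 35, and it finishes at 35 + 4 = day 39.
After writing (finishes day 39), internal review can start at day 39 and finishes at day 49.
Every task is finished by day 49, which is no later than the deadline of 52, so the schedule is feasible.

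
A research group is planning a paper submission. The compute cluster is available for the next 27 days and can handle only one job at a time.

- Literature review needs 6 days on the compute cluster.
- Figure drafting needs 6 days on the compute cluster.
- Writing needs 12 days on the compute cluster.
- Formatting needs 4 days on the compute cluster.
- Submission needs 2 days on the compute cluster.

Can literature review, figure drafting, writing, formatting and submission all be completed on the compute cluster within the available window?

No

Running back to back, the jobs need 6 + 6 + 12 + 4 + 2 = 30 days on the compute cluster.
Since 30 > 27, they cannot all fit.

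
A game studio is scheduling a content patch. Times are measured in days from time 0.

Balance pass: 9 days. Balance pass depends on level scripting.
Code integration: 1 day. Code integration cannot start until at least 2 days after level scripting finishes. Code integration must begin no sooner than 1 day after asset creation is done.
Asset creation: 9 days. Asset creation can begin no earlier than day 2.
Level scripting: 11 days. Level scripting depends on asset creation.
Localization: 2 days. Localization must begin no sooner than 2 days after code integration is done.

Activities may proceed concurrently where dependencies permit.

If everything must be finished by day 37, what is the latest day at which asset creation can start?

To finish by day 37, localization (duration 2) must start no later than day 35.
Since localization (must start by day 35, minus 2-day gap → day 33) depends on it, code integration must finish by day 33. Backing off its 1-day duration gives a latest start of day 32.
Balance pass must finish by day 37; it takes 9 days, so it must start by 37 − 9 = day 28.
Level scripting must finish in time for code integration (must start by day 32, minus 2-day gap → day 30); balance pass (must start by day 28). The tightest is day 28, so level scripting must start by 28 − 11 = day 17.
Asset creation feeds level scripting (must start by day 17); code integration (must start by day 32, minus 1-day gap → day 31). Taking the minimum, asset creation must finish by day 17 and start by 17 − 9 = day 8.

8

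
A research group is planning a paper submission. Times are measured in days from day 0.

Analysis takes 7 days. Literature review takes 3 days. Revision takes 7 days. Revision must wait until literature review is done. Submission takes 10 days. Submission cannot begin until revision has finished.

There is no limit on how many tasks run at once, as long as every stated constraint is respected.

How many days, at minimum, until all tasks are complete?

Analysis can start immediately at day 0; it finishes at day 7.
Literature review can start immediately at day 0; it finishes at day 3.
Revision cannot begin until literature review (finishes day 3). It runs from day 3 to 3 + 7 = day 10.
After revision (finishes day 10), submission can start at day 10 and finishes at day 20.
All tasks are finished once the last one completes. Finish times: Literature review at 3, Analysis at 7, Revision at 10, Submission at 20. The latest is day 20.

20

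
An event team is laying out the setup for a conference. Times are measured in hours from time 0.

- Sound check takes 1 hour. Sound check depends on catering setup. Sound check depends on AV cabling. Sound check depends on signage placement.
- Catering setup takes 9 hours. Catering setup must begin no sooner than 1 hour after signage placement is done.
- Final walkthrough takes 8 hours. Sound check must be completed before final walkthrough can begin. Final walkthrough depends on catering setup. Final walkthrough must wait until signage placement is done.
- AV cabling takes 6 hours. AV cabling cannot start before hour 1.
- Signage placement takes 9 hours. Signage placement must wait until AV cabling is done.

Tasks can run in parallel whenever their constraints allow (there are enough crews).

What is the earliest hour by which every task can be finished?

AV cabling cannot begin until its own release at hour 1. It runs from hour 1 to 1 + 6 = hour 7.
After AV cabling (finishes hour 7), signage placement can start at hour 7 and finishes at hour 16.
Catering setup cannot begin until signage placement (finishes hour 16, plus 1-hour gap → hour 17). It runs from hour 17 to 17 + 9 = hour 26.
Sound check cannot start until catering setup (finishes hour 26); AV cabling (finishes hour 7); signage placement (finishes hour 16). The controlling bound is hour 26, so sound check finishes at 26 + 1 = hour 27.
Final walkthrough cannot start until sound check (finishes hour 27); catering setup (finishes hour 26); signage placement (finishes hour 16). The controlling bound is hour 27, so final walkthrough finishes at 27 + 8 = hour 35.
All tasks are finished once the last one completes. Finish times: AV cabling at 7, Signage placement at 16, Catering setup at 26, Sound check at 27, Final walkthrough at 35. The latest is hour 35.

35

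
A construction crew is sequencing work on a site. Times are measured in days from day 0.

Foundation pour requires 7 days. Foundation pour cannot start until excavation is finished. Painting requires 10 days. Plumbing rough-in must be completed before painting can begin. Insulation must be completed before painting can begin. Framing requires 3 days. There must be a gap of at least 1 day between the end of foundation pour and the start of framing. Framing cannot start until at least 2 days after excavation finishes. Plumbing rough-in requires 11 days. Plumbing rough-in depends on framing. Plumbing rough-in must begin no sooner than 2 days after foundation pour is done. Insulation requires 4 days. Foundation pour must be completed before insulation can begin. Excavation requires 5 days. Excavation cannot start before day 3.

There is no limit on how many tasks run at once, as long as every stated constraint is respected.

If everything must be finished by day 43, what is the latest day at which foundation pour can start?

11

To finish by day 43, painting (duration 10) must start no later than day 33.
Plumbing rough-in must finish before painting (must start by day 33). With an 11-day duration, plumbing rough-in must start by 33 − 11 = day 22.
Framing must finish before plumbing rough-in (must start by day 22). With a 3-day duration, framing must start by 22 − 3 = day 19.
Insulation must finish before painting (must start by day 33). With a 4-day duration, insulation must start by 33 − 4 = day 29.
For foundation pour: framing (must start by day 19, minus 1-day gap → day 18); plumbing rough-in (must start by day 22, minus 2-day gap → day 20); insulation (must start by day 29). The most restrictive is day 18; with a 7-day duration, foundation pour must start by day 11.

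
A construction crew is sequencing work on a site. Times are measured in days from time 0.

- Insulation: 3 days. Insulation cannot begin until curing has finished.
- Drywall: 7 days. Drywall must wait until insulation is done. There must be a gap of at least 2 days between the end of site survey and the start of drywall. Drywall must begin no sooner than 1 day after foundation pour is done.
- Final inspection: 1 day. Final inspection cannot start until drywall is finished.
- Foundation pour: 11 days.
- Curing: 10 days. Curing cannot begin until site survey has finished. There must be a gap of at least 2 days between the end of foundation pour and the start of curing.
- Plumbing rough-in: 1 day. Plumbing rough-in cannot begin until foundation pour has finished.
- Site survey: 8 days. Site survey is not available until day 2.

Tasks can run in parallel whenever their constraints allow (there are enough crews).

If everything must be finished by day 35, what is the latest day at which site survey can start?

6

Final inspection has no dependents, so it just needs to finish by day 35. Starting by 35 − 1 = day 34 achieves that.
Drywall must finish before final inspection (must start by day 34). With a 7-day duration, drywall must start by 34 − 7 = day 27.
Insulation has to be done before drywall (must start by day 27). That means finishing by day 27, i.e. starting by 27 − 3 = day 24.
Curing has to be done before insulation (must start by day 24). That means finishing by day 24, i.e. starting by 24 − 10 = day 14.
For site survey: curing (must start by day 14); drywall (must start by day 27, minus 2-day gap → day 25). The most restrictive is day 14; with an 8-day duration, site survey must start by day 6.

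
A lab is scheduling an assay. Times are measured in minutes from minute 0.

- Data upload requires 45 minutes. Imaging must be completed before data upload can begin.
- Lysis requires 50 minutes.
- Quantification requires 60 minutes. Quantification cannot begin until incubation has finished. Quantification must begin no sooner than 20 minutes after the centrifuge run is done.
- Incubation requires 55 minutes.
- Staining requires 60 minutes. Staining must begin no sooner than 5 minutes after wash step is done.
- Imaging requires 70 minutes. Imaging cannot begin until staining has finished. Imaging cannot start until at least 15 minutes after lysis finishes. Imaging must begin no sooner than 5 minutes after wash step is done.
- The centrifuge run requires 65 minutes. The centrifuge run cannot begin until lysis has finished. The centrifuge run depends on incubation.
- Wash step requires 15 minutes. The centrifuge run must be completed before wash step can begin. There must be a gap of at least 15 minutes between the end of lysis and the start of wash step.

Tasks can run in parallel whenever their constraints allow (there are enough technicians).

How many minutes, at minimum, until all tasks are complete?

315

Incubation can start immediately at minute 0; it finishes at minute 55.
Lysis can start immediately at minute 0; it finishes at minute 50.
The centrifuge run cannot start until lysis (finishes minute 50); incubation (finishes minute 55). The controlling bound is minute 55, so the centrifuge run finishes at 55 + 65 = minute 120.
Quantification cannot start until incubation (finishes minute 55); the centrifuge run (finishes minute 120, plus 20-minute gap → minute 140). The controlling bound is minute 140, so quantification finishes at 140 + 60 = minute 200.
Wash step cannot start until the centrifuge run (finishes minute 120); lysis (finishes minute 50, plus 15-minute gap → minute 65). The controlling bound is minute 120, so wash step finishes at 120 + 15 = minute 135.
Staining waits on wash step (finishes minute 135, plus 5-minute gap → minute 140), so it starts at minute 140 and finishes at 140 + 60 = minute 200.
Imaging needs all of staining (finishes minute 200); lysis (finishes minute 50, plus 15-minute gap → minute 65); wash step (finishes minute 135, plus 5-minute gap → minute 140). That puts its earliest start at minute 200; it finishes at 200 + 70 = minute 270.
Data upload waits on imaging (finishes minute 270), so it starts at minute 270 and finishes at 270 + 45 = minute 315.
All tasks are finished once the last one completes. Finish times: Lysis at 50, Incubation at 55, The centrifuge run at 120, Wash step at 135, Staining at 200, Imaging at 270, Quantification at 200, Data upload at 315. The latest is minute 315.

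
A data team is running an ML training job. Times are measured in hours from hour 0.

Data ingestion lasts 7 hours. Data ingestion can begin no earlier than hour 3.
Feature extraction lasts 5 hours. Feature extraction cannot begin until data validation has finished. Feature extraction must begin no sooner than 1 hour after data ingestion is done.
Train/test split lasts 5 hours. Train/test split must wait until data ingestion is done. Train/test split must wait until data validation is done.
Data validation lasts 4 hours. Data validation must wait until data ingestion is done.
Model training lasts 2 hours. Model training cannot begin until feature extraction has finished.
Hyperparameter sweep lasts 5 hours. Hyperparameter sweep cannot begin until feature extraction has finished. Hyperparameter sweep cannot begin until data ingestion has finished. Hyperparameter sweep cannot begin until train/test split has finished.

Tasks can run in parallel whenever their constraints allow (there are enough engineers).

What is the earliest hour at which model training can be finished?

21

Data ingestion waits on its own release at hour 3, so it starts at hour 3 and finishes at 3 + 7 = hour 10.
Data validation cannot begin until data ingestion (finishes hour 10). It runs from hour 10 to 10 + 4 = hour 14.
Feature extraction cannot start until data validation (finishes hour 14); data ingestion (finishes hour 10, plus 1-hour gap → hour 11). The controlling bound is hour 14, so feature extraction finishes at 14 + 5 = hour 19.
Model training cannot begin until feature extraction (finishes hour 19). It runs from hour 19 to 19 + 2 = hour 21.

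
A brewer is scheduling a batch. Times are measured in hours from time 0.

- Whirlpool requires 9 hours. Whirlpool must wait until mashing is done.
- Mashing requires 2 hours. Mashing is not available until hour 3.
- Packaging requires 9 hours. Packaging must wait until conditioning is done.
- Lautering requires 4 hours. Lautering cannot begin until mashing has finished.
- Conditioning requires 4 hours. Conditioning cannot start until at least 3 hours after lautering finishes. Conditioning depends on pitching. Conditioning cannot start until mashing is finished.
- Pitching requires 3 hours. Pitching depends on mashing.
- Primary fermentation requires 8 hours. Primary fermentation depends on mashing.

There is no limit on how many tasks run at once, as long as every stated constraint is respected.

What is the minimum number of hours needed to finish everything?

After its own release at hour 3, mashing can start at hour 3 and finishes at hour 5.
Primary fermentation waits on mashing (finishes hour 5), so it starts at hour 5 and finishes at 5 + 8 = hour 13.
Pitching cannot begin until mashing (finishes hour 5). It runs from hour 5 to 5 + 3 = hour 8.
Whirlpool waits on mashing (finishes hour 5), so it starts at hour 5 and finishes at 5 + 9 = hour 14.
Lautering waits on mashing (finishes hour 5), so it starts at hour 5 and finishes at 5 + 4 = hour 9.
Conditioning cannot start until lautering (finishes hour 9, plus 3-hour gap → hour 12); pitching (finishes hour 8); mashing (finishes hour 5). The controlling bound is hour 12, so conditioning finishes at 12 + 4 = hour 16.
After conditioning (finishes hour 16), packaging can start at hour 16 and finishes at hour 25.
All tasks are finished once the last one completes. Finish times: Mashing at 5, Lautering at 9, Whirlpool at 14, Pitching at 8, Primary fermentation at 13, Conditioning at 16, Packaging at 25. The latest is hour 25.

25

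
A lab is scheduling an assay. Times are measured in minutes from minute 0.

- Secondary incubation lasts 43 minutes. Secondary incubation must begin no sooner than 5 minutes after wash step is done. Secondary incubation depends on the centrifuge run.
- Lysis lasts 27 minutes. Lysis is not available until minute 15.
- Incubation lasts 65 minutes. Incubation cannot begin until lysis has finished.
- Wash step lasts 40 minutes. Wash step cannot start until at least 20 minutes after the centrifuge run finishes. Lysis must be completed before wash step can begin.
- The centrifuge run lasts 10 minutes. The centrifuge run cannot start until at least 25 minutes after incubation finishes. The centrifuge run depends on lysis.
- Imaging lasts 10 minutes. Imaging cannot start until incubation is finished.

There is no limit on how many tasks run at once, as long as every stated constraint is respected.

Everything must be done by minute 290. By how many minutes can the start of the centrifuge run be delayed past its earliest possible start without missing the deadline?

After its own release at minute 15, lysis can start at minute 15 and finishes at minute 42.
Incubation cannot begin until lysis (finishes minute 42). It runs from minute 42 to 42 + 65 = minute 107.
The centrifuge run has to wait for incubation (finishes minute 107, plus 25-minute gap → minute 132); lysis (finishes minute 42). The latest of these is minute 132, so the centrifuge run runs minute 132 to 132 + 10 = minute 142.

Working backward from the deadline:
Secondary incubation must finish by minute 290; it takes 43 minutes, so it must start by 290 − 43 = minute 247.
Since secondary incubation (must start by minute 247, minus 5-minute gap → minute 242) depends on it, wash step must finish by minute 242. Backing off its 40-minute duration gives a latest start of minute 202.
For the centrifuge run: wash step (must start by minute 202, minus 20-minute gap → minute 182); secondary incubation (must start by minute 247). The most restrictive is minute 182; with a 10-minute duration, the centrifuge run must start by minute 172.
So the centrifuge run can start as early as minute 132 and as late as minute 172, giving 172 − 132 = 40 minutes of slack.

40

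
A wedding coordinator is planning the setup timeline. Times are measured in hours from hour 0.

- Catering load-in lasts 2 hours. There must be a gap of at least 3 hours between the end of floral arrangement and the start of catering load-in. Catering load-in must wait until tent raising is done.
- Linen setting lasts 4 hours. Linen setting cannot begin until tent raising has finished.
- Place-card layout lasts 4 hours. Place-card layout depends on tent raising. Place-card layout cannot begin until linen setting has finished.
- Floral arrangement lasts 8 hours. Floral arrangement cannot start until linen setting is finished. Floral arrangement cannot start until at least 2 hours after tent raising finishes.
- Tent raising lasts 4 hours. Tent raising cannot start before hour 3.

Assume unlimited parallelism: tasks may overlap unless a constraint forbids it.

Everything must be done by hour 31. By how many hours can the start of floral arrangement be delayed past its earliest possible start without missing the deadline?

7

After its own release at hour 3, tent raising can start at hour 3 and finishes at hour 7.
Linen setting cannot begin until tent raising (finishes hour 7). It runs from hour 7 to 7 + 4 = hour 11.
Floral arrangement has to wait for linen setting (finishes hour 11); tent raising (finishes hour 7, plus 2-hour gap → hour 9). The latest of these is hour 11, so floral arrangement runs hour 11 to 11 + 8 = hour 19.

Working backward from the deadline:
Catering load-in has no dependents, so it just needs to finish by hour 31. Starting by 31 − 2 = hour 29 achieves that.
Floral arrangement feeds into catering load-in (must start by hour 29, minus 3-hour gap → hour 26); so floral arrangement must finish by hour 26 and therefore start by hour 18.
So floral arrangement can start as early as hour 11 and as late as hour 18, giving 18 − 11 = 7 hours of slack.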